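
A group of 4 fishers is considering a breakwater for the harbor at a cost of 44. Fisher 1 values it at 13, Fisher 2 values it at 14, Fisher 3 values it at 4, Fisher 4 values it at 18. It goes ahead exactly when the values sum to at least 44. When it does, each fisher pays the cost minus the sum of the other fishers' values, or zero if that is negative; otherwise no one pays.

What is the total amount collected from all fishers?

30

Total value 49 ≥ cost 44, so it is built.
Fisher 1: others sum to 36; max(0, 44 - 36) = 8.
Fisher 2: others sum to 35; max(0, 44 - 35) = 9.
Fisher 3: others sum to 45; max(0, 44 - 45) = 0.
Fisher 4: others sum to 31; max(0, 44 - 31) = 13.
Total collected = 8 + 9 + 0 + 13 = 30.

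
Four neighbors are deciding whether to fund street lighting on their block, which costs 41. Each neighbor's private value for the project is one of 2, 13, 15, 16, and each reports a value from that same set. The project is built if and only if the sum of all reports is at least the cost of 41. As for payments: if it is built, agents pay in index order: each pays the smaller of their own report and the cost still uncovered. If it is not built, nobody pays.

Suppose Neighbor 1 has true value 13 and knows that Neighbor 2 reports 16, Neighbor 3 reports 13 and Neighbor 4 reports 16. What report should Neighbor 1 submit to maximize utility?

Report 2: project built, pays 2, utility 13 - 2 = 11.
Report 13: project built, pays 13, utility 13 - 13 = 0.
Report 15: project built, pays 15, utility 13 - 15 = -2.
Report 16: project built, pays 16, utility 13 - 16 = -3.
The best choice is 2 with utility 11.

2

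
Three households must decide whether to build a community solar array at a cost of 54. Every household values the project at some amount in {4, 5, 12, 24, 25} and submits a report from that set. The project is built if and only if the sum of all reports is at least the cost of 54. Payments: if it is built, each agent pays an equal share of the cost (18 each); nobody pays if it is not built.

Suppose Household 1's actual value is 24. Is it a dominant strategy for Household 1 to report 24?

No

Consider the case where Household 2 reports 4 and Household 3 reports 25.
Truthful report 24: project not built, utility 0.
Report 25 instead: project built, pays 18, utility 24 - 18 = 6.
Since 6 > 0, reporting 25 is strictly better here, so truthful reporting is not dominant.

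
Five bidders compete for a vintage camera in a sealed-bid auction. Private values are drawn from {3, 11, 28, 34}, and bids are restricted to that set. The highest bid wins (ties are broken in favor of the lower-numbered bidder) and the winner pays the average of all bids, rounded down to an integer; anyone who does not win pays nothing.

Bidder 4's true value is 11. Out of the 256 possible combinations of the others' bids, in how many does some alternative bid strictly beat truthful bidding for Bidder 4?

3

Others bid (3, 3, 11, 3): truth gives 0; bid 28 gives 2 > 0. Violating.
Others bid (3, 11, 3, 3): truth gives 0; bid 28 gives 2 > 0. Violating.
Others bid (11, 3, 3, 3): truth gives 0; bid 28 gives 2 > 0. Violating.
Others bid (3, 3, 3, 3): truth gives 7; no alternative beats it.
Others bid (3, 3, 3, 11): truth gives 5; no alternative beats it.
(Checking all 256 profiles: 3 have a profitable deviation, 253 do not.)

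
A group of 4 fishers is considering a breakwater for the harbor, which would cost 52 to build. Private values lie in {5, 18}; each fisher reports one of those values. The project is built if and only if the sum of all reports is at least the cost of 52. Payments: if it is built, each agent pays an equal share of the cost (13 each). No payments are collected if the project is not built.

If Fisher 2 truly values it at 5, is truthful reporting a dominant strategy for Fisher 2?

Check each profile of the others' reports and compare truth against every alternative report.
Others report (5, 18, 18): truth gives 0, best alternative gives -8.
Others report (18, 5, 18): truth gives 0, best alternative gives -8.
Others report (18, 18, 5): truth gives 0, best alternative gives -8.
Others report (18, 18, 18): truth gives -8, best alternative gives -8.
Others report (5, 5, 5): truth gives 0, best alternative gives 0.
Others report (5, 5, 18): truth gives 0, best alternative gives 0.
(Remaining 2 profiles checked similarly; truth is weakly best in each.)
In every case the truthful report is at least as good as any alternative, so it is a dominant strategy.

Yes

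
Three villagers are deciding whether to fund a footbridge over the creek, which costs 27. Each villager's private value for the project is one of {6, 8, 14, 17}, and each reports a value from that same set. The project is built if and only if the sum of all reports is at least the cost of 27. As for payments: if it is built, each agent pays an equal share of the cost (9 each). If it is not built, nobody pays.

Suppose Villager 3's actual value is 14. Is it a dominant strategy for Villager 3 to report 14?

No

Consider the case where Villager 1 reports 6 and Villager 2 reports 6.
Truthful report 14: project not built, utility 0.
Report 17 instead: project built, pays 9, utility 14 - 9 = 5.
Since 5 > 0, reporting 17 is strictly better here, so truthful reporting is not dominant.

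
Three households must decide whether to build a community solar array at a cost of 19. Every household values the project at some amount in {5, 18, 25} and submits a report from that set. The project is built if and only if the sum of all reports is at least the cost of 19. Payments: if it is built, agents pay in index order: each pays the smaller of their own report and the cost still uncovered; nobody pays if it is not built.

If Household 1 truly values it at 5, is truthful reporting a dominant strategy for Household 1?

Check each profile of the others' reports and compare truth against every alternative report.
Others report (5, 5): truth gives 0, best alternative gives -13.
Others report (5, 18): truth gives 0, best alternative gives -13.
Others report (5, 25): truth gives 0, best alternative gives -13.
Others report (18, 5): truth gives 0, best alternative gives -13.
Others report (18, 18): truth gives 0, best alternative gives -13.
Others report (18, 25): truth gives 0, best alternative gives -13.
(Remaining 3 profiles checked similarly; truth is weakly best in each.)
In every case the truthful report is at least as good as any alternative, so it is a dominant strategy.

Yes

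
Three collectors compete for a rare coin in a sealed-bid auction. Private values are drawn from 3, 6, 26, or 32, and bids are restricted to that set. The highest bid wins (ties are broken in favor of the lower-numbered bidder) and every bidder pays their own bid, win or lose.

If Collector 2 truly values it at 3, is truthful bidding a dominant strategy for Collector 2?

Check each profile of the others' bids and compare truth against every alternative bid.
Others bid (3, 26): truth gives -3, best alternative gives -6.
Others bid (3, 32): truth gives -3, best alternative gives -6.
Others bid (6, 3): truth gives -3, best alternative gives -6.
Others bid (6, 6): truth gives -3, best alternative gives -6.
Others bid (6, 26): truth gives -3, best alternative gives -6.
Others bid (6, 32): truth gives -3, best alternative gives -6.
(Remaining 10 profiles checked similarly; truth is weakly best in each.)
In every case the truthful bid is at least as good as any alternative, so it is a dominant strategy.

Yes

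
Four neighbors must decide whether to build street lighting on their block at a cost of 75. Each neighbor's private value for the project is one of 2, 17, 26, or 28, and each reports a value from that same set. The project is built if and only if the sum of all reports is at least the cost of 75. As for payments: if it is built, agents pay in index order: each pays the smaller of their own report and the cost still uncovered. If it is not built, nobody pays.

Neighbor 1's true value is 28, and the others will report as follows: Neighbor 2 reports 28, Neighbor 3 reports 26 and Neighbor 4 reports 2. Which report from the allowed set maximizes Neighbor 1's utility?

26

Report 2: project not built, utility 0.
Report 17: project not built, utility 0.
Report 26: project built, pays 26, utility 28 - 26 = 2.
Report 28: project built, pays 28, utility 28 - 28 = 0.
The best choice is 26 with utility 2.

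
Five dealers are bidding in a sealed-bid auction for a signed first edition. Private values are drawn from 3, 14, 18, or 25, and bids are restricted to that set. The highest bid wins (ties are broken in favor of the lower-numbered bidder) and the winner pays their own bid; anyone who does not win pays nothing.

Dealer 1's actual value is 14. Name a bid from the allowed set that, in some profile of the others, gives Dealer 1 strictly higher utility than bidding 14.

3

Suppose Dealer 2 bids 3, Dealer 3 bids 3, Dealer 4 bids 3 and Dealer 5 bids 3.
Bid 14: wins, pays 14, utility 14 - 14 = 0.
Bid 3: wins, pays 3, utility 14 - 3 = 11.
So bidding 3 beats truth here (11 > 0).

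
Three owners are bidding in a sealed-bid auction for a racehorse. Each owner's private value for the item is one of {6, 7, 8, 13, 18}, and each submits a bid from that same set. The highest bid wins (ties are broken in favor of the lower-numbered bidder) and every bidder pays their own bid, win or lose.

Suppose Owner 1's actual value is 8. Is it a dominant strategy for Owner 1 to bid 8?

Consider the case where Owner 2 bids 6 and Owner 3 bids 6.
Truthful bid 8: wins, pays 8, utility 8 - 8 = 0.
Bid 6 instead: wins, pays 6, utility 8 - 6 = 2.
Since 2 > 0, bidding 6 is strictly better here, so truthful bidding is not dominant.

No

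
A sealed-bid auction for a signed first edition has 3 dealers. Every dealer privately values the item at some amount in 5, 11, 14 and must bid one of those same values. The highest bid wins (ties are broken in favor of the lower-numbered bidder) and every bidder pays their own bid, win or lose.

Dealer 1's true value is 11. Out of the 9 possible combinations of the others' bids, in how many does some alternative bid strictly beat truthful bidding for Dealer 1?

6

Others bid (5, 5): truth gives 0; bid 5 gives 6 > 0. Violating.
Others bid (5, 14): truth gives -11; bid 14 gives -3 > -11. Violating.
Others bid (11, 14): truth gives -11; bid 14 gives -3 > -11. Violating.
Others bid (14, 5): truth gives -11; bid 14 gives -3 > -11. Violating.
Others bid (5, 11): truth gives 0; no alternative beats it.
Others bid (11, 5): truth gives 0; no alternative beats it.
(Checking all 9 profiles: 6 have a profitable deviation, 3 do not.)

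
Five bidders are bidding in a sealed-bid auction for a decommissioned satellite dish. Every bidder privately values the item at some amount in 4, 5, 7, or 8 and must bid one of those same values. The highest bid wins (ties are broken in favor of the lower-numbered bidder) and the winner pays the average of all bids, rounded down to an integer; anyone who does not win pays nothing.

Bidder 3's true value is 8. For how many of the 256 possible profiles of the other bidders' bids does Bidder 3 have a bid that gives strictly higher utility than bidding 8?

8

Others bid (4, 4, 4, 5): truth gives 3; bid 5 gives 4 > 3. Violating.
Others bid (4, 4, 5, 4): truth gives 3; bid 5 gives 4 > 3. Violating.
Others bid (4, 4, 5, 5): truth gives 3; bid 5 gives 4 > 3. Violating.
Others bid (4, 4, 7, 7): truth gives 2; bid 7 gives 3 > 2. Violating.
Others bid (4, 4, 4, 4): truth gives 4; no alternative beats it.
Others bid (4, 4, 4, 7): truth gives 3; no alternative beats it.
(Checking all 256 profiles: 8 have a profitable deviation, 248 do not.)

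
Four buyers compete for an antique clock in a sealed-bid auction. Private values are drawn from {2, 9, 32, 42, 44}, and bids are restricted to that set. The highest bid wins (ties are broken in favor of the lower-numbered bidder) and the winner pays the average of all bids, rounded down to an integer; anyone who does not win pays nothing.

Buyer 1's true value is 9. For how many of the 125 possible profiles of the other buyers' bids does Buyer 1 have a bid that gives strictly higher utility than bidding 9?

1

Others bid (2, 2, 2): truth gives 6; bid 2 gives 7 > 6. Violating.
Others bid (2, 2, 9): truth gives 4; no alternative beats it.
Others bid (2, 2, 32): truth gives 0; no alternative beats it.
(Checking all 125 profiles: 1 has a profitable deviation, 124 do not.)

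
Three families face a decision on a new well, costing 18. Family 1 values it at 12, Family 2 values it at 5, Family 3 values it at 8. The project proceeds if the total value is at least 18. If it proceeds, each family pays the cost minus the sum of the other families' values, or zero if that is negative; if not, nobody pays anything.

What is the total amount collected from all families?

6

Total value 25 ≥ cost 18, so it is built.
Family 1: others sum to 13; max(0, 18 - 13) = 5.
Family 2: others sum to 20; max(0, 18 - 20) = 0.
Family 3: others sum to 17; max(0, 18 - 17) = 1.
Total collected = 5 + 0 + 1 = 6.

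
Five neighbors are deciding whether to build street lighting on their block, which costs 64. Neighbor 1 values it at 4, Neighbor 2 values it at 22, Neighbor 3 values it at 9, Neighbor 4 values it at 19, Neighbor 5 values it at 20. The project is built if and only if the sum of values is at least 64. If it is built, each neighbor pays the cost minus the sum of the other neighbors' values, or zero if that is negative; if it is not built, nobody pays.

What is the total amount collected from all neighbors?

Total value 74 ≥ cost 64, so it is built.
Neighbor 1: others sum to 70; max(0, 64 - 70) = 0.
Neighbor 2: others sum to 52; max(0, 64 - 52) = 12.
Neighbor 3: others sum to 65; max(0, 64 - 65) = 0.
Neighbor 4: others sum to 55; max(0, 64 - 55) = 9.
Neighbor 5: others sum to 54; max(0, 64 - 54) = 10.
Total collected = 0 + 12 + 0 + 9 + 10 = 31.

31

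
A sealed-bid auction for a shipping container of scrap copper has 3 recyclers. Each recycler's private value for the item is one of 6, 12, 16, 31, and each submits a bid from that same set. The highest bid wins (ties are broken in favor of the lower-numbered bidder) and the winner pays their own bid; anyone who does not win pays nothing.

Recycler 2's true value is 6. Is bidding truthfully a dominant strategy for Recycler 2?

Yes

Check each profile of the others' bids and compare truth against every alternative bid.
Others bid (6, 6): truth gives 0, best alternative gives -6.
Others bid (6, 12): truth gives 0, best alternative gives -6.
Others bid (6, 16): truth gives 0, best alternative gives 0.
Others bid (6, 31): truth gives 0, best alternative gives 0.
Others bid (12, 6): truth gives 0, best alternative gives 0.
Others bid (12, 12): truth gives 0, best alternative gives 0.
(Remaining 10 profiles checked similarly; truth is weakly best in each.)
In every case the truthful bid is at least as good as any alternative, so it is a dominant strategy.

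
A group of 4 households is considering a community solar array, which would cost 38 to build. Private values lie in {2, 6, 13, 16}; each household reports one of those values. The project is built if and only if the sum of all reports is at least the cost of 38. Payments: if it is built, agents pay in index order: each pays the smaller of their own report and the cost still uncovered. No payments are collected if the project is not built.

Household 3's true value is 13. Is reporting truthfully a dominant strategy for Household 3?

No

Consider the case where Household 1 reports 2, Household 2 reports 16 and Household 4 reports 16.
Truthful report 13: project built, pays 13, utility 13 - 13 = 0.
Report 6 instead: project built, pays 6, utility 13 - 6 = 7.
Since 7 > 0, reporting 6 is strictly better here, so truthful reporting is not dominant.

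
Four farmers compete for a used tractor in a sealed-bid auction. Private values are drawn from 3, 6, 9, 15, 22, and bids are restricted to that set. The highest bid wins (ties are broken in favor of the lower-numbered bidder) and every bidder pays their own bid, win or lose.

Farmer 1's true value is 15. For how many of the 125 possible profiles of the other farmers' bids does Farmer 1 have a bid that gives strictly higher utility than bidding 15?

88

Others bid (3, 3, 3): truth gives 0; bid 3 gives 12 > 0. Violating.
Others bid (3, 3, 6): truth gives 0; bid 6 gives 9 > 0. Violating.
Others bid (3, 3, 9): truth gives 0; bid 9 gives 6 > 0. Violating.
Others bid (3, 3, 22): truth gives -15; bid 3 gives -3 > -15. Violating.
Others bid (3, 3, 15): truth gives 0; no alternative beats it.
Others bid (3, 6, 15): truth gives 0; no alternative beats it.
(Checking all 125 profiles: 88 have a profitable deviation, 37 do not.)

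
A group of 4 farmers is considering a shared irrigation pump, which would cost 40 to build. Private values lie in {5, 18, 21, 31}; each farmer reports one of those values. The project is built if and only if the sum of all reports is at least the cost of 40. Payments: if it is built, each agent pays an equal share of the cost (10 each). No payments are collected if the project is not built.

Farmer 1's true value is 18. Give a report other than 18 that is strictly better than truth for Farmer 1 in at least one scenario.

31

Suppose Farmer 2 reports 5, Farmer 3 reports 5 and Farmer 4 reports 5.
Report 18: project not built, utility 0.
Report 31: project built, pays 10, utility 18 - 10 = 8.
So reporting 31 beats truth here (8 > 0).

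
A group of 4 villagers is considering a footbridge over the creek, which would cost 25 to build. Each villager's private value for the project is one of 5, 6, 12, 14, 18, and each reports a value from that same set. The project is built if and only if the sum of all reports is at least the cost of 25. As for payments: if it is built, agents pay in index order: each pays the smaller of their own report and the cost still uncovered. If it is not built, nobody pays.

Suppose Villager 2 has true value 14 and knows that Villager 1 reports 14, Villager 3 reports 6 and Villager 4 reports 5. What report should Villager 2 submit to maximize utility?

5

Report 5: project built, pays 5, utility 14 - 5 = 9.
Report 6: project built, pays 6, utility 14 - 6 = 8.
Report 12: project built, pays 11, utility 14 - 11 = 3.
Report 14: project built, pays 11, utility 14 - 11 = 3.
Report 18: project built, pays 11, utility 14 - 11 = 3.
The best choice is 5 with utility 9.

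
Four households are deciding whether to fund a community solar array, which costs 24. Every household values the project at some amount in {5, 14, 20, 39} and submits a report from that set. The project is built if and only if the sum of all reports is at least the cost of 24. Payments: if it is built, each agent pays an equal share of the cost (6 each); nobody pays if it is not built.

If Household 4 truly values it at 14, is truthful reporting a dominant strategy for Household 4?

Check each profile of the others' reports and compare truth against every alternative report.
Others report (5, 5, 5): truth gives 8, best alternative gives 8.
Others report (5, 5, 14): truth gives 8, best alternative gives 8.
Others report (5, 5, 20): truth gives 8, best alternative gives 8.
Others report (5, 5, 39): truth gives 8, best alternative gives 8.
Others report (5, 14, 5): truth gives 8, best alternative gives 8.
Others report (5, 14, 14): truth gives 8, best alternative gives 8.
(Remaining 58 profiles checked similarly; truth is weakly best in each.)
In every case the truthful report is at least as good as any alternative, so it is a dominant strategy.

Yes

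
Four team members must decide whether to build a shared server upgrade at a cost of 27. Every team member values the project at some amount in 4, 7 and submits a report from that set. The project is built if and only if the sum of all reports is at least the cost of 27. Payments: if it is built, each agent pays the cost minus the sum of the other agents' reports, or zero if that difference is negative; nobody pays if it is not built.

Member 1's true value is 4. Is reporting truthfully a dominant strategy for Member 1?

Check each profile of the others' reports and compare truth against every alternative report.
Others report (7, 7, 7): truth gives 0, best alternative gives -2.
Others report (4, 4, 4): truth gives 0, best alternative gives 0.
Others report (4, 4, 7): truth gives 0, best alternative gives 0.
Others report (4, 7, 4): truth gives 0, best alternative gives 0.
Others report (4, 7, 7): truth gives 0, best alternative gives 0.
Others report (7, 4, 4): truth gives 0, best alternative gives 0.
(Remaining 2 profiles checked similarly; truth is weakly best in each.)
In every case the truthful report is at least as good as any alternative, so it is a dominant strategy.

Yes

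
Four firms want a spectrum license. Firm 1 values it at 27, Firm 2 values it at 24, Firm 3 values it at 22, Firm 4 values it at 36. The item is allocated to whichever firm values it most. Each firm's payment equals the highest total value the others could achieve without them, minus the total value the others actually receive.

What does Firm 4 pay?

Firm 4 has the highest value and receives the item.
Without Firm 4, the item would go to the next-highest value, 27, so the others could achieve 27.
With Firm 4 present and winning, the others receive nothing, so their total is 0.
Payment = 27 - 0 = 27.

27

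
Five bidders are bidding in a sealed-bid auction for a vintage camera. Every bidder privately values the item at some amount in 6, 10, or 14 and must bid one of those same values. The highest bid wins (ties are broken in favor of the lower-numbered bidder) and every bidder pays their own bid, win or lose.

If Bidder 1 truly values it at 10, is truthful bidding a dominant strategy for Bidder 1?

Consider the case where Bidder 2 bids 6, Bidder 3 bids 6, Bidder 4 bids 6 and Bidder 5 bids 6.
Truthful bid 10: wins, pays 10, utility 10 - 10 = 0.
Bid 6 instead: wins, pays 6, utility 10 - 6 = 4.
Since 4 > 0, bidding 6 is strictly better here, so truthful bidding is not dominant.

No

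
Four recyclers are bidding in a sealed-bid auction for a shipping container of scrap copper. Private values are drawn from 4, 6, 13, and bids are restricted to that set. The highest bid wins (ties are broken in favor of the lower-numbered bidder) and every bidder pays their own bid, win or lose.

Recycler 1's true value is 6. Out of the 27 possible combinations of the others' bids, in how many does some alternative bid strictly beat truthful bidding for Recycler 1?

20

Others bid (4, 4, 4): truth gives 0; bid 4 gives 2 > 0. Violating.
Others bid (4, 4, 13): truth gives -6; bid 4 gives -4 > -6. Violating.
Others bid (4, 6, 13): truth gives -6; bid 4 gives -4 > -6. Violating.
Others bid (4, 13, 4): truth gives -6; bid 4 gives -4 > -6. Violating.
Others bid (4, 4, 6): truth gives 0; no alternative beats it.
Others bid (4, 6, 4): truth gives 0; no alternative beats it.
(Checking all 27 profiles: 20 have a profitable deviation, 7 do not.)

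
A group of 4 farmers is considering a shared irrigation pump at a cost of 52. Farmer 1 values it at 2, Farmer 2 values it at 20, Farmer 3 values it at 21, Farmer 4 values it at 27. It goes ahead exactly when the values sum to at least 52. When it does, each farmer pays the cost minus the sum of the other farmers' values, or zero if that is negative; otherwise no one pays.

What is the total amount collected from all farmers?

Total value 70 ≥ cost 52, so it is built.
Farmer 1: others sum to 68; max(0, 52 - 68) = 0.
Farmer 2: others sum to 50; max(0, 52 - 50) = 2.
Farmer 3: others sum to 49; max(0, 52 - 49) = 3.
Farmer 4: others sum to 43; max(0, 52 - 43) = 9.
Total collected = 0 + 2 + 3 + 9 = 14.

14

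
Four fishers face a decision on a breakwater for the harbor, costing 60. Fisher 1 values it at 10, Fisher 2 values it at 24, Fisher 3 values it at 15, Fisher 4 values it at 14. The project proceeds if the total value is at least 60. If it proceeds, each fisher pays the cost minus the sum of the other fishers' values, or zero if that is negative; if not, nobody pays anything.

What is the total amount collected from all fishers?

Total value 63 ≥ cost 60, so it is built.
Fisher 1: others sum to 53; max(0, 60 - 53) = 7.
Fisher 2: others sum to 39; max(0, 60 - 39) = 21.
Fisher 3: others sum to 48; max(0, 60 - 48) = 12.
Fisher 4: others sum to 49; max(0, 60 - 49) = 11.
Total collected = 7 + 21 + 12 + 11 = 51.

51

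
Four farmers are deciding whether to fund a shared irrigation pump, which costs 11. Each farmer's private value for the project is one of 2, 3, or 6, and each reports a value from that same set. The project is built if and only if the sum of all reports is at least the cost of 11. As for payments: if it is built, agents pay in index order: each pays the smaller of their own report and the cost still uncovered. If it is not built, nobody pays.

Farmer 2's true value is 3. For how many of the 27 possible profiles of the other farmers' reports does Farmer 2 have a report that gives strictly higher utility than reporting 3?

20

Others report (2, 2, 6): truth gives 0; report 2 gives 1 > 0. Violating.
Others report (2, 3, 6): truth gives 0; report 2 gives 1 > 0. Violating.
Others report (2, 6, 2): truth gives 0; report 2 gives 1 > 0. Violating.
Others report (2, 6, 3): truth gives 0; report 2 gives 1 > 0. Violating.
Others report (2, 2, 2): truth gives 0; no alternative beats it.
Others report (2, 2, 3): truth gives 0; no alternative beats it.
(Checking all 27 profiles: 20 have a profitable deviation, 7 do not.)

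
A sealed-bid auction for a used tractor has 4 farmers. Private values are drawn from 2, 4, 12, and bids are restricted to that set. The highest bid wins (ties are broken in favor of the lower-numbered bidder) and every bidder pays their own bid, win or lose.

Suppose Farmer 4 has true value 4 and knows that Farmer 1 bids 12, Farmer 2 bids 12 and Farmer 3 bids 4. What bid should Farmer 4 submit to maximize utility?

2

Bid 2: loses but pays 2, utility -2.
Bid 4: loses but pays 4, utility -4.
Bid 12: loses but pays 12, utility -12.
The best choice is 2 with utility -2.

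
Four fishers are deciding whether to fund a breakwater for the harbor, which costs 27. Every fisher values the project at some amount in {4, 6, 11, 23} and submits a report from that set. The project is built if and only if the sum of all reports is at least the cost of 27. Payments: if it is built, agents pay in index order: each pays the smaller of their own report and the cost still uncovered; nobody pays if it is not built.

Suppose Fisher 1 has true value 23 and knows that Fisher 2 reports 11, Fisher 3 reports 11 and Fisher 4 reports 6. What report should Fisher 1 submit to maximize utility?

4

Report 4: project built, pays 4, utility 23 - 4 = 19.
Report 6: project built, pays 6, utility 23 - 6 = 17.
Report 11: project built, pays 11, utility 23 - 11 = 12.
Report 23: project built, pays 23, utility 23 - 23 = 0.
The best choice is 4 with utility 19.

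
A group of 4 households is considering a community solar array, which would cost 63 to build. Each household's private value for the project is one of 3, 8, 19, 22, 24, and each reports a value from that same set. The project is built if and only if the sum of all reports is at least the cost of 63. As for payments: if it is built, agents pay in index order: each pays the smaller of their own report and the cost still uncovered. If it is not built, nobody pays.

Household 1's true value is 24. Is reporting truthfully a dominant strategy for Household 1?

Consider the case where Household 2 reports 3, Household 3 reports 19 and Household 4 reports 19.
Truthful report 24: project built, pays 24, utility 24 - 24 = 0.
Report 22 instead: project built, pays 22, utility 24 - 22 = 2.
Since 2 > 0, reporting 22 is strictly better here, so truthful reporting is not dominant.

No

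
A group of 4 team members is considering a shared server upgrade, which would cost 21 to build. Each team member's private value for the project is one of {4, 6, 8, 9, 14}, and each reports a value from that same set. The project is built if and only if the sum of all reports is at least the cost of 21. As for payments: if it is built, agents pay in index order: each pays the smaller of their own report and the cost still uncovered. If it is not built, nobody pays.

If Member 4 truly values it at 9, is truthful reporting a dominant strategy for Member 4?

Yes

Check each profile of the others' reports and compare truth against every alternative report.
Others report (4, 4, 14): truth gives 9, best alternative gives 9.
Others report (4, 6, 14): truth gives 9, best alternative gives 9.
Others report (4, 8, 9): truth gives 9, best alternative gives 9.
Others report (4, 8, 14): truth gives 9, best alternative gives 9.
Others report (4, 9, 8): truth gives 9, best alternative gives 9.
Others report (4, 9, 9): truth gives 9, best alternative gives 9.
(Remaining 119 profiles checked similarly; truth is weakly best in each.)
In every case the truthful report is at least as good as any alternative, so it is a dominant strategy.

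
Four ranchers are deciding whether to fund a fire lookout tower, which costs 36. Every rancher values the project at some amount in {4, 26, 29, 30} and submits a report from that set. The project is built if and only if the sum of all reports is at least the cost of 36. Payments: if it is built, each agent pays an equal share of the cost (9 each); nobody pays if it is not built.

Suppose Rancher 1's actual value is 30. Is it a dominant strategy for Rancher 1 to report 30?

Check each profile of the others' reports and compare truth against every alternative report.
Others report (4, 4, 4): truth gives 21, best alternative gives 21.
Others report (4, 4, 26): truth gives 21, best alternative gives 21.
Others report (4, 4, 29): truth gives 21, best alternative gives 21.
Others report (4, 4, 30): truth gives 21, best alternative gives 21.
Others report (4, 26, 4): truth gives 21, best alternative gives 21.
Others report (4, 26, 26): truth gives 21, best alternative gives 21.
(Remaining 58 profiles checked similarly; truth is weakly best in each.)
In every case the truthful report is at least as good as any alternative, so it is a dominant strategy.

Yes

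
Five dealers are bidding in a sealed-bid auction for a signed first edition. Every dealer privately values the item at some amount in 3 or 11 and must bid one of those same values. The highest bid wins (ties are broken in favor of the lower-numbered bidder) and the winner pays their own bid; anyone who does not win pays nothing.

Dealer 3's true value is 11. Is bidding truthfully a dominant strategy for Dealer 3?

Check each profile of the others' bids and compare truth against every alternative bid.
Others bid (3, 3, 3, 3): truth gives 0, best alternative gives 0.
Others bid (3, 3, 3, 11): truth gives 0, best alternative gives 0.
Others bid (3, 3, 11, 3): truth gives 0, best alternative gives 0.
Others bid (3, 3, 11, 11): truth gives 0, best alternative gives 0.
Others bid (3, 11, 3, 3): truth gives 0, best alternative gives 0.
Others bid (3, 11, 3, 11): truth gives 0, best alternative gives 0.
(Remaining 10 profiles checked similarly; truth is weakly best in each.)
In every case the truthful bid is at least as good as any alternative, so it is a dominant strategy.

Yes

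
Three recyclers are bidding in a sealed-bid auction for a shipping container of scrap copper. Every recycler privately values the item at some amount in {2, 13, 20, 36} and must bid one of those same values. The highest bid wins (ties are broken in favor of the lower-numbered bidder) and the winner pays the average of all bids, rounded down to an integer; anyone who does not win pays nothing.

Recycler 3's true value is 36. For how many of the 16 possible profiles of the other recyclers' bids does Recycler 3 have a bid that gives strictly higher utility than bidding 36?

4

Others bid (2, 2): truth gives 23; bid 13 gives 31 > 23. Violating.
Others bid (2, 13): truth gives 19; bid 20 gives 25 > 19. Violating.
Others bid (13, 2): truth gives 19; bid 20 gives 25 > 19. Violating.
Others bid (13, 13): truth gives 16; bid 20 gives 21 > 16. Violating.
Others bid (2, 20): truth gives 17; no alternative beats it.
Others bid (2, 36): truth gives 0; no alternative beats it.
(Checking all 16 profiles: 4 have a profitable deviation, 12 do not.)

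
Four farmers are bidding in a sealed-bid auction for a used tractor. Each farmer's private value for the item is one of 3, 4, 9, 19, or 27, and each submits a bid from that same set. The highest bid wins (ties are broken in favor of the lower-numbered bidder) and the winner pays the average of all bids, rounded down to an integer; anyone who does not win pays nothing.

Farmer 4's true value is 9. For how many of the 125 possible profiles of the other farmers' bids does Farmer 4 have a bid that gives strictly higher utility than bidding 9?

Others bid (3, 3, 3): truth gives 5; bid 4 gives 6 > 5. Violating.
Others bid (3, 3, 9): truth gives 0; bid 19 gives 1 > 0. Violating.
Others bid (3, 4, 9): truth gives 0; bid 19 gives 1 > 0. Violating.
Others bid (3, 9, 3): truth gives 0; bid 19 gives 1 > 0. Violating.
Others bid (3, 3, 4): truth gives 5; no alternative beats it.
Others bid (3, 3, 19): truth gives 0; no alternative beats it.
(Checking all 125 profiles: 10 have a profitable deviation, 115 do not.)

10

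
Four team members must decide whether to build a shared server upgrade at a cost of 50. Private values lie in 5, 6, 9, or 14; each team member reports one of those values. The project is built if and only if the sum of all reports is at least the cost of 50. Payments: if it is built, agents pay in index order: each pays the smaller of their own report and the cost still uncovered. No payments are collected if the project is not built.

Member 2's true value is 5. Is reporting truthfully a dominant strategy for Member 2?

Yes

Check each profile of the others' reports and compare truth against every alternative report.
Others report (5, 5, 5): truth gives 0, best alternative gives 0.
Others report (5, 5, 6): truth gives 0, best alternative gives 0.
Others report (5, 5, 9): truth gives 0, best alternative gives 0.
Others report (5, 5, 14): truth gives 0, best alternative gives 0.
Others report (5, 6, 5): truth gives 0, best alternative gives 0.
Others report (5, 6, 6): truth gives 0, best alternative gives 0.
(Remaining 58 profiles checked similarly; truth is weakly best in each.)
In every case the truthful report is at least as good as any alternative, so it is a dominant strategy.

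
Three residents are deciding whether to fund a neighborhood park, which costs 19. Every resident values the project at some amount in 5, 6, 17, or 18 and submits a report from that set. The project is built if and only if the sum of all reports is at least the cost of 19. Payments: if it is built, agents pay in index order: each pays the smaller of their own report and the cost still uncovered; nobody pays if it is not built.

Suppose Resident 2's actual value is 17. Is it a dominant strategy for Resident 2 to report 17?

No

Consider the case where Resident 1 reports 5 and Resident 3 reports 17.
Truthful report 17: project built, pays 14, utility 17 - 14 = 3.
Report 5 instead: project built, pays 5, utility 17 - 5 = 12.
Since 12 > 3, reporting 5 is strictly better here, so truthful reporting is not dominant.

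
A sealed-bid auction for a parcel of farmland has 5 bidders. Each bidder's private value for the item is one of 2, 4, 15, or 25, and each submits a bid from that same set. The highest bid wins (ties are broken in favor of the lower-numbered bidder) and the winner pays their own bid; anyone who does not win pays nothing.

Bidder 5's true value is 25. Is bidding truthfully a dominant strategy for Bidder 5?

Consider the case where Bidder 1 bids 2, Bidder 2 bids 2, Bidder 3 bids 2 and Bidder 4 bids 2.
Truthful bid 25: wins, pays 25, utility 25 - 25 = 0.
Bid 4 instead: wins, pays 4, utility 25 - 4 = 21.
Since 21 > 0, bidding 4 is strictly better here, so truthful bidding is not dominant.

No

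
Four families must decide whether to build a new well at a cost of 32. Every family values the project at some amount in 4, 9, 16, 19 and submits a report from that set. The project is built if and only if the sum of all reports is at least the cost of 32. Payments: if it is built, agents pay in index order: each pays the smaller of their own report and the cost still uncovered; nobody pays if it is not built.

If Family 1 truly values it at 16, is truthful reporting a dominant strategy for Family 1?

No

Consider the case where Family 2 reports 4, Family 3 reports 4 and Family 4 reports 16.
Truthful report 16: project built, pays 16, utility 16 - 16 = 0.
Report 9 instead: project built, pays 9, utility 16 - 9 = 7.
Since 7 > 0, reporting 9 is strictly better here, so truthful reporting is not dominant.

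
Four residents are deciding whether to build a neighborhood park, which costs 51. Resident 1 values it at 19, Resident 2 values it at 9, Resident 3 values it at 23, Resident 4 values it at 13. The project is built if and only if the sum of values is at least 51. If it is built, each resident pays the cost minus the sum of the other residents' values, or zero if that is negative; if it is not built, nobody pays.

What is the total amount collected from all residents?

Total value 64 ≥ cost 51, so it is built.
Resident 1: others sum to 45; max(0, 51 - 45) = 6.
Resident 2: others sum to 55; max(0, 51 - 55) = 0.
Resident 3: others sum to 41; max(0, 51 - 41) = 10.
Resident 4: others sum to 51; max(0, 51 - 51) = 0.
Total collected = 6 + 0 + 10 + 0 = 16.

16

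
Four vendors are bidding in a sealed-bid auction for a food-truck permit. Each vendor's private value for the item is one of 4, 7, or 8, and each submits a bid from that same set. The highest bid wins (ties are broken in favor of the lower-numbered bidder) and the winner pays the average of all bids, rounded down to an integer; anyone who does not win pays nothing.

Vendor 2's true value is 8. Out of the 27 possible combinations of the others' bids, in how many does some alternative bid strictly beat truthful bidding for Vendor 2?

Others bid (4, 4, 4): truth gives 3; bid 7 gives 4 > 3. Violating.
Others bid (4, 4, 7): truth gives 3; no alternative beats it.
Others bid (4, 4, 8): truth gives 2; no alternative beats it.
(Checking all 27 profiles: 1 has a profitable deviation, 26 do not.)

1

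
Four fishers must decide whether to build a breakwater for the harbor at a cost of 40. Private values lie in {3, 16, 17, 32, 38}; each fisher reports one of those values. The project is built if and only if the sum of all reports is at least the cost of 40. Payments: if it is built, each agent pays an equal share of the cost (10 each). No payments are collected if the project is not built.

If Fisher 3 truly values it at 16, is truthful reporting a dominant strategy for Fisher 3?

Consider the case where Fisher 1 reports 3, Fisher 2 reports 3 and Fisher 4 reports 3.
Truthful report 16: project not built, utility 0.
Report 32 instead: project built, pays 10, utility 16 - 10 = 6.
Since 6 > 0, reporting 32 is strictly better here, so truthful reporting is not dominant.

No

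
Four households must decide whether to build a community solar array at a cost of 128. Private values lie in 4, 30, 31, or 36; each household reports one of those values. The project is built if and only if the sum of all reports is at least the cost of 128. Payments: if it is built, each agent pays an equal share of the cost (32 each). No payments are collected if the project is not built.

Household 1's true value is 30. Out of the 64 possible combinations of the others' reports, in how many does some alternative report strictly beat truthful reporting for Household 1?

Others report (30, 36, 36): truth gives -2; report 4 gives 0 > -2. Violating.
Others report (31, 31, 36): truth gives -2; report 4 gives 0 > -2. Violating.
Others report (31, 36, 31): truth gives -2; report 4 gives 0 > -2. Violating.
Others report (31, 36, 36): truth gives -2; report 4 gives 0 > -2. Violating.
Others report (4, 4, 4): truth gives 0; no alternative beats it.
Others report (4, 4, 30): truth gives 0; no alternative beats it.
(Checking all 64 profiles: 10 have a profitable deviation, 54 do not.)

10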